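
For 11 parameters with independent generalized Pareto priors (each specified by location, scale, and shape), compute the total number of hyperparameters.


A generalized Pareto prior has 3 hyperparameters per parameter.
Total = 11 * 3 = 33

33


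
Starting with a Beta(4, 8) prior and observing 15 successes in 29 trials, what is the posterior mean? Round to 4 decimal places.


Posterior parameters: alpha = 4 + 15 = 19
beta = 8 + 14 = 22
Posterior mean = alpha / (alpha + beta) = 19 / 41
= 0.4634

0.4634


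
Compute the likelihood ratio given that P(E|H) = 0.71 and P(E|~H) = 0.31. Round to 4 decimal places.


LR = P(E|H) / P(E|~H)
= 0.71 / 0.31 = 2.2903

2.2903


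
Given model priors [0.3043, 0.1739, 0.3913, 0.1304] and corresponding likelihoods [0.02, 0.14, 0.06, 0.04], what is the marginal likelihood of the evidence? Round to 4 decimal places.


P(E) = sum_i P(M_i) P(E|M_i)
= 0.0061 + 0.0243 + 0.0235 + 0.0052
= 0.0591

0.0591


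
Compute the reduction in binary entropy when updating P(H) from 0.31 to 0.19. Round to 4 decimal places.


H_before = -p*log2(p) - (1-p)*log2(1-p) for p=0.31: 0.8932
H_after for p=0.19: 0.7015
Reduction = 0.8932 - 0.7015 = 0.1917

0.1917


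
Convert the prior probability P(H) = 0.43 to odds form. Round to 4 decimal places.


P(not H) = 1 - 0.43 = 0.57
Odds = 0.43 / 0.57 = 0.7544

0.7544


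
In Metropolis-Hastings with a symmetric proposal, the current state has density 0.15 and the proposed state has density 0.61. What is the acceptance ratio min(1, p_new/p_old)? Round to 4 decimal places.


Ratio = p_new / p_old = 0.61 / 0.15 = 4.0667
Acceptance = min(1, 4.0667) = 1.0

1.0


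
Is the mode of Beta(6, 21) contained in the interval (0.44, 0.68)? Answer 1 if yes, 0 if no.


Mode = (a-1)/(a+b-2) = 5/25 = 0.2
Interval: (0.44, 0.68)
Contains mode? 0

0


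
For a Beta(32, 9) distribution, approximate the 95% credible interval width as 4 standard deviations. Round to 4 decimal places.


Variance of Beta(a,b) = ab / ((a+b)^2 * (a+b+1))
= 32*9 / ((41)^2 * 42)
= 0.0041
SD = sqrt(0.0041) = 0.0639
Width = 4 * SD = 0.2555

0.2555


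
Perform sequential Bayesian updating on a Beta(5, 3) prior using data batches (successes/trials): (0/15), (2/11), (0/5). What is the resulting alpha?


Accumulate successes: 2
Posterior alpha = prior alpha + sum of successes
= 5 + 2 = 7

7


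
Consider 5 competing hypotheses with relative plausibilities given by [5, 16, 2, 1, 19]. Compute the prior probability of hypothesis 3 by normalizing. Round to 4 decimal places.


Sum of weights = 5 + 16 + 2 + 1 + 19 = 43
Normalized prior for H3 = 2 / 43
= 0.0465

0.0465


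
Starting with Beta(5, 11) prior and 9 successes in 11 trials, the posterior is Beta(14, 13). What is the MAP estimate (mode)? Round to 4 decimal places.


The mode of Beta(a, b) when a > 1 and b > 1 is (a-1)/(a+b-2)
= (14 - 1) / (14 + 13 - 2)
= 13 / 25
= 0.52

0.52


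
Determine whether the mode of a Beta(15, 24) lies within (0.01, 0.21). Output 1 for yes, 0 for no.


First find the mode: (a-1)/(a+b-2) = 0.3784
Is 0.3784 in (0.01, 0.21)? 0

0


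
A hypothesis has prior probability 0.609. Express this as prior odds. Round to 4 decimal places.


Odds = P(H) / P(not H) = 0.609 / 0.391
= 1.5575

1.5575


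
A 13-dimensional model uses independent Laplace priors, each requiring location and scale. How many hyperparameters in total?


Per parameter: 2 (location and scale).
Total = 13 * 2 = 26

26


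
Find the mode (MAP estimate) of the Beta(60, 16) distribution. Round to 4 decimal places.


For Beta(a,b) with a,b > 1:
Mode = (a-1)/(a+b-2) = (60-1)/(76-2)
= 59/74 = 0.7973

0.7973


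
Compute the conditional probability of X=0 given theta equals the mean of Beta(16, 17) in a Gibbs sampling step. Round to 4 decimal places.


Mean of Beta(16, 17) = 0.4848
P(X=0 | theta=0.4848) = 0.5152

0.5152


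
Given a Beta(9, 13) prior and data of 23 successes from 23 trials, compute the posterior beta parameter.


Number of failures = 23 - 23 = 0
Posterior beta = 13 + 0 = 13

13


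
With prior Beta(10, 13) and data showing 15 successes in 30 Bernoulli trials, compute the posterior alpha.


Conjugate update: alpha_posterior = alpha_prior + k
= 10 + 15 = 25

25


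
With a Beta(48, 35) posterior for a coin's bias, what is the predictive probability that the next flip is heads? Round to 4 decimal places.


The predictive probability equals the posterior mean.
P(next = heads) = alpha / (alpha + beta)
= 48 / 83 = 0.5783

0.5783


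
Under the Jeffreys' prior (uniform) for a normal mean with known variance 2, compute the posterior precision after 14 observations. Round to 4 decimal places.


Prior precision = 0 (flat prior).
Post. prec. = 0 + n/var = 14/2 = 7.0

7.0


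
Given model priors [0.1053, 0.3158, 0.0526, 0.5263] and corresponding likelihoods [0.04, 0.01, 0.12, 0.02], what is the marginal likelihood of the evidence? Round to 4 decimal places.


P(E) = sum_i P(M_i) P(E|M_i)
= 0.0042 + 0.0032 + 0.0063 + 0.0105
= 0.0242

0.0242


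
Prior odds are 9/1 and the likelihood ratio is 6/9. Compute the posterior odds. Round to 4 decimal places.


Posterior odds = prior odds * likelihood ratio
= (9/1) * (6/9)
= 54 / 9
= 6.0

6.0


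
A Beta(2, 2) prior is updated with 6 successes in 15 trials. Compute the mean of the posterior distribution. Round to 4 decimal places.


After update: Beta(8, 11)
Mean = 8 / (8 + 11) = 8 / 19
= 0.4211

0.4211


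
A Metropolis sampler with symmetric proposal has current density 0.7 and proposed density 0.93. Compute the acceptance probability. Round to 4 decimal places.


For symmetric proposals, acceptance = min(1, pi(x*)/pi(x))
= min(1, 0.93/0.7)
= min(1, 1.3286) = 1.0

1.0


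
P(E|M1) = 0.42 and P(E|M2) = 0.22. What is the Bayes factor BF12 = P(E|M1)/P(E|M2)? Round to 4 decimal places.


Bayes factor BF12 = P(E|M1) / P(E|M2)
= 0.42 / 0.22
= 1.9091

1.9091


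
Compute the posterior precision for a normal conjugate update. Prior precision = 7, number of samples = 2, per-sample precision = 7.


tau_post = tau_0 + n * tau
= 7 + 2 * 7 = 21

21


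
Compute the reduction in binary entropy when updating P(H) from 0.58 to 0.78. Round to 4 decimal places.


H_before = -p*log2(p) - (1-p)*log2(1-p) for p=0.58: 0.9815
H_after for p=0.78: 0.7602
Reduction = 0.9815 - 0.7602 = 0.2213

0.2213


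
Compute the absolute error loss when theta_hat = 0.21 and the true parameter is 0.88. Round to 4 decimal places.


L = |theta_hat - theta_true|
= |0.21 - 0.88| = 0.67

0.67


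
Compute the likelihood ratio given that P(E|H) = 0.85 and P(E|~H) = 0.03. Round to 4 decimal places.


LR = P(E|H) / P(E|~H)
= 0.85 / 0.03 = 28.3333

28.3333


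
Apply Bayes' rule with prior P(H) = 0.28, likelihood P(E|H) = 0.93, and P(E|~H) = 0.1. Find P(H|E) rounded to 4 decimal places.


Step 1: Compute marginal P(E) = P(E|H)P(H) + P(E|~H)P(~H)
= 0.93*0.28 + 0.1*0.72 = 0.3324
Step 2: P(H|E) = P(E|H)P(H)/P(E) = 0.2604/0.3324
= 0.7834

0.7834


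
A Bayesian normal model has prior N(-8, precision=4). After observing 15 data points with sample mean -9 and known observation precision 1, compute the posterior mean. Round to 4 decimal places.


Posterior mean = (prior_precision * prior_mean + n * data_precision * data_mean) / (prior_precision + n * data_precision)
Numerator = 4*-8 + 15*1*-9 = -167
Denominator = 4 + 15*1 = 19
Posterior mean = -8.7895

-8.7895


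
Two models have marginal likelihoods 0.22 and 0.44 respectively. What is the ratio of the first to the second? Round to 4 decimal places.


Evidence ratio = 0.22 / 0.44
= 0.5

0.5


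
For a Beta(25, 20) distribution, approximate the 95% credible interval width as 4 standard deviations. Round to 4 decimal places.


Variance of Beta(a,b) = ab / ((a+b)^2 * (a+b+1))
= 25*20 / ((45)^2 * 46)
= 0.0054
SD = sqrt(0.0054) = 0.0733
Width = 4 * SD = 0.2931

0.2931


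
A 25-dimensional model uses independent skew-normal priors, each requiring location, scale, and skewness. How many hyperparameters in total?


Per parameter: 3 (location, scale, and skewness).
Total = 25 * 3 = 75

75


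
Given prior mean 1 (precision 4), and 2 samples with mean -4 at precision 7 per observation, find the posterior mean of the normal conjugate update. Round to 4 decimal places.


The posterior mean is a precision-weighted average of prior and data.
Post. prec. = 4 + 14 = 18
Post. mean = (4 + -56)/18 = -52/18 = -2.8889

-2.8889


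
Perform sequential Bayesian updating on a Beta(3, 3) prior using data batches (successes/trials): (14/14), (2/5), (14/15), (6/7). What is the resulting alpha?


Accumulate successes: 36
Posterior alpha = prior alpha + sum of successes
= 3 + 36 = 39

39


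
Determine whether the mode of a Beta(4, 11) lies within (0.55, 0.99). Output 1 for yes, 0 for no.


First find the mode: (a-1)/(a+b-2) = 0.2308
Is 0.2308 in (0.55, 0.99)? 0

0


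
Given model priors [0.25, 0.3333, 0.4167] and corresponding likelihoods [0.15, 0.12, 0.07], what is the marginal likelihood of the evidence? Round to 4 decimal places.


P(E) = sum_i P(M_i) P(E|M_i)
= 0.0375 + 0.04 + 0.0292
= 0.1067

0.1067


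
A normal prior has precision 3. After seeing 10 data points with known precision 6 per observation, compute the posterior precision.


In the conjugate normal model, precisions add:
tau_posterior = tau_prior + n * tau_data
= 3 + 10*6 = 63

63


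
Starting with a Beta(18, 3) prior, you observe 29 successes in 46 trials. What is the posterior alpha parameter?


For a Beta-Binomial conjugate model:
Posterior alpha = prior alpha + number of successes
= 18 + 29 = 47

47


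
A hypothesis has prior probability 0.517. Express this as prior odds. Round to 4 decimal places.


Odds = P(H) / P(not H) = 0.517 / 0.483
= 1.0704

1.0704


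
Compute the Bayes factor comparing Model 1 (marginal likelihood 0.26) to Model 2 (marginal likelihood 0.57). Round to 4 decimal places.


BF12 = marginal likelihood of M1 / marginal likelihood of M2
= 0.26/0.57
= 0.4561

0.4561


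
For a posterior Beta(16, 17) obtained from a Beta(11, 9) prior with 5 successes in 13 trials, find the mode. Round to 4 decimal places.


Mode = (alpha - 1) / (alpha + beta - 2)
= 15 / 31
= 0.4839

0.4839


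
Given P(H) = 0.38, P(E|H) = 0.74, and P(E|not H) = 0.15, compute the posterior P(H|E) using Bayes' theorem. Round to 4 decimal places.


By Bayes' theorem: P(H|E) = P(E|H)*P(H) / P(E)
P(E) = P(E|H)*P(H) + P(E|not H)*P(not H)
P(E) = 0.74*0.38 + 0.15*0.62 = 0.3742
P(H|E) = 0.74*0.38 / 0.3742 = 0.7515

0.7515


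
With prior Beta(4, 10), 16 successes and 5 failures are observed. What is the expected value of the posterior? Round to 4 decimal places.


Posterior = Beta(20, 15)
E[theta] = alpha/(alpha+beta)
= 20/35 = 0.5714

0.5714


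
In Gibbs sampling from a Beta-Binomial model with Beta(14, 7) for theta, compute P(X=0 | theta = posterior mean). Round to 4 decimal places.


Posterior mean = alpha/(alpha+beta) = 14/21 = 0.6667
P(X=0|theta=mean) = 1 - theta = 0.3333

0.3333


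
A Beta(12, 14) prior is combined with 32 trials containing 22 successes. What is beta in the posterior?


In conjugate updating:
beta_posterior = beta_prior + (n - k)
= 14 + (32 - 22)
= 14 + 10 = 24

24


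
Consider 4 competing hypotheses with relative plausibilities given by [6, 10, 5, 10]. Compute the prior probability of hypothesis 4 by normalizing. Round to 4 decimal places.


Sum of weights = 6 + 10 + 5 + 10 = 31
Normalized prior for H4 = 10 / 31
= 0.3226

0.3226


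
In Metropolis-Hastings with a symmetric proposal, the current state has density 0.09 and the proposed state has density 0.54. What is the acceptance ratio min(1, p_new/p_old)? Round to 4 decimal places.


Ratio = p_new / p_old = 0.54 / 0.09 = 6.0
Acceptance = min(1, 6.0) = 1.0

1.0


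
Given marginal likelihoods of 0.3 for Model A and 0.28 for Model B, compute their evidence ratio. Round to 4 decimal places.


Ratio = ML(A) / ML(B) = 0.3/0.28
= 1.0714

1.0714


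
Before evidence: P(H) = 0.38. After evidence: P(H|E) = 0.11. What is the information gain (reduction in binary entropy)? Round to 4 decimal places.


Prior entropy = 0.958
Posterior entropy = 0.4999
Information gain = 0.958 - 0.4999 = 0.4581

0.4581


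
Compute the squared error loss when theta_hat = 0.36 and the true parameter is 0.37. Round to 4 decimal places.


L = (theta_hat - theta_true)^2
= (0.36 - 0.37)^2
= -0.01^2 = 0.0001

0.0001


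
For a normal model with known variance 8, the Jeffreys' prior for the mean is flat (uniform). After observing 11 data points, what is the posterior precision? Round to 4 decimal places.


Jeffreys' prior for normal mean (known variance) is flat.
Prior precision = 0.
Posterior precision = prior_prec + n/sigma^2 = 0 + 11/8
= 1.375

1.375


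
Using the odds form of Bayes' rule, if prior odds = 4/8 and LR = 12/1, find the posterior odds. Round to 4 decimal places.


Bayes' rule in odds form: posterior odds = prior odds * LR
= (4 * 12) / (8 * 1)
= 48/8 = 6.0

6.0


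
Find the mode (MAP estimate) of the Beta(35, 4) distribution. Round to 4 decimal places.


For Beta(a,b) with a,b > 1:
Mode = (a-1)/(a+b-2) = (35-1)/(39-2)
= 34/37 = 0.9189

0.9189


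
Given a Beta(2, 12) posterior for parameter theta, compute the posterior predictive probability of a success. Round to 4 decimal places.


For a Beta-Bernoulli model, the predictive probability is the mean:
P(success) = 2/(2+12) = 2/14 = 0.1429

0.1429


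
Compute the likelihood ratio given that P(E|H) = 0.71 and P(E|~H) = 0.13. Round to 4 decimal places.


LR = P(E|H) / P(E|~H)
= 0.71 / 0.13 = 5.4615

5.4615


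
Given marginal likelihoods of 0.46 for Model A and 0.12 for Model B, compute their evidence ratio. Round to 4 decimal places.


Ratio = ML(A) / ML(B) = 0.46/0.12
= 3.8333

3.8333


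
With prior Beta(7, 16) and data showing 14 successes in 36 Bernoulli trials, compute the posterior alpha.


Conjugate update: alpha_posterior = alpha_prior + k
= 7 + 14 = 21

21


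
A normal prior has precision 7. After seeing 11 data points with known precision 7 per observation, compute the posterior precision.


In the conjugate normal model, precisions add:
tau_posterior = tau_prior + n * tau_data
= 7 + 11*7 = 84

84


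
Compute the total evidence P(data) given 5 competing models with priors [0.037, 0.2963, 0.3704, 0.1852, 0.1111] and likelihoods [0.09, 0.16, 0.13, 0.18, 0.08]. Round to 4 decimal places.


Marginal likelihood = sum P(model_i) * P(data|model_i)
Model 1: 0.037 * 0.09 = 0.0033
Model 2: 0.2963 * 0.16 = 0.0474
Model 3: 0.3704 * 0.13 = 0.0482
Model 4: 0.1852 * 0.18 = 0.0333
Model 5: 0.1111 * 0.08 = 0.0089
Total = 0.1411

0.1411


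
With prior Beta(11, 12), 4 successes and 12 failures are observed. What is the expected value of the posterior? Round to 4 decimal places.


Posterior = Beta(15, 24)
E[theta] = alpha/(alpha+beta)
= 15/39 = 0.3846

0.3846


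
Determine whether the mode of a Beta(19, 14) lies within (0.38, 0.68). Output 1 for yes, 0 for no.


First find the mode: (a-1)/(a+b-2) = 0.5806
Is 0.5806 in (0.38, 0.68)? 1

1


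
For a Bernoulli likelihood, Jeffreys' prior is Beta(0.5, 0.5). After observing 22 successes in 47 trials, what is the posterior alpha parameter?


Jeffreys' prior for Bernoulli is Beta(0.5, 0.5).
Posterior is Beta(0.5 + k, 0.5 + n - k).
Posterior alpha = 0.5 + k = 0.5 + 22 = 22.5

22.5


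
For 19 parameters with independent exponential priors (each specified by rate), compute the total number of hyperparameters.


A exponential prior has 1 hyperparameter per parameter.
Total = 19 * 1 = 19

19


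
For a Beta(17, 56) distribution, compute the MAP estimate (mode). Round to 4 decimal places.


MAP = mode = (a-1)/(a+b-2)
= (17-1)/(17+56-2)
= 16/71 = 0.2254

0.2254


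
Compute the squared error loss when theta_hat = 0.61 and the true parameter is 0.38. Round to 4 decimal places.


L = (theta_hat - theta_true)^2
= (0.61 - 0.38)^2
= 0.23^2 = 0.0529

0.0529


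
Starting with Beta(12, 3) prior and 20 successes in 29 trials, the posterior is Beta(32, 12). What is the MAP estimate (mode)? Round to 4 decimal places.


The mode of Beta(a, b) when a > 1 and b > 1 is (a-1)/(a+b-2)
= (32 - 1) / (32 + 12 - 2)
= 31 / 42
= 0.7381

0.7381


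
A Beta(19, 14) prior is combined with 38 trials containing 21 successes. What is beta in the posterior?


In conjugate updating:
beta_posterior = beta_prior + (n - k)
= 14 + (38 - 21)
= 14 + 17 = 31

31


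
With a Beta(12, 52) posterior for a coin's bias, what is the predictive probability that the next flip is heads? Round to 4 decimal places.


The predictive probability equals the posterior mean.
P(next = heads) = alpha / (alpha + beta)
= 12 / 64 = 0.1875

0.1875


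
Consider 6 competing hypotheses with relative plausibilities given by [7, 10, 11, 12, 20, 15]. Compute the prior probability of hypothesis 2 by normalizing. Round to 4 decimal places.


Sum of weights = 7 + 10 + 11 + 12 + 20 + 15 = 75
Normalized prior for H2 = 10 / 75
= 0.1333

0.1333


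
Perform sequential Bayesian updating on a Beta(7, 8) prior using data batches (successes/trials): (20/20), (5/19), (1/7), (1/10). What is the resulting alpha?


Accumulate successes: 27
Posterior alpha = prior alpha + sum of successes
= 7 + 27 = 34

34


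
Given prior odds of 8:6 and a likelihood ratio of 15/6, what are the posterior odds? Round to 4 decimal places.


Posterior odds = prior odds * LR
Prior odds = 8/6 = 1.3333
LR = 15/6 = 2.5
Posterior odds = 1.3333 * 2.5 = 3.3333

3.3333


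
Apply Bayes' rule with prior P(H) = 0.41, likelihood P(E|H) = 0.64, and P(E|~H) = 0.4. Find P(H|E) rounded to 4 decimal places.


Step 1: Compute marginal P(E) = P(E|H)P(H) + P(E|~H)P(~H)
= 0.64*0.41 + 0.4*0.59 = 0.4984
Step 2: P(H|E) = P(E|H)P(H)/P(E) = 0.2624/0.4984
= 0.5265

0.5265


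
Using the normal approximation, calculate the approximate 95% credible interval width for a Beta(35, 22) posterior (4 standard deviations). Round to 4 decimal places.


Var(Beta) = 35*22/(57^2 * 58) = 0.0041
SD = 0.0639
Width ~ 4*SD = 0.2557

0.2557


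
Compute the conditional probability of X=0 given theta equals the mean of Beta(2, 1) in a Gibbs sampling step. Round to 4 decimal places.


Mean of Beta(2, 1) = 0.6667
P(X=0 | theta=0.6667) = 0.3333

0.3333


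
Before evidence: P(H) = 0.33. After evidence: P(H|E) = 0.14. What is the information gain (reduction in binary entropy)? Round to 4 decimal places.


Prior entropy = 0.9149
Posterior entropy = 0.5842
Information gain = 0.9149 - 0.5842 = 0.3307

0.3307


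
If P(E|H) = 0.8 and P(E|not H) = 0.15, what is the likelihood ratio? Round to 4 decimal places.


Likelihood ratio = P(E|H) / P(E|not H)
= 0.8 / 0.15
= 5.3333

5.3333


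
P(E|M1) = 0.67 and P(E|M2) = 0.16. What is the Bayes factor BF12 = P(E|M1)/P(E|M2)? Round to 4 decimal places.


Bayes factor BF12 = P(E|M1) / P(E|M2)
= 0.67 / 0.16
= 4.1875

4.1875


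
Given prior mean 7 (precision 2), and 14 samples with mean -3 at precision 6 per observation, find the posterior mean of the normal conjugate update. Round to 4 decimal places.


The posterior mean is a precision-weighted average of prior and data.
Post. prec. = 2 + 84 = 86
Post. mean = (14 + -252)/86 = -238/86 = -2.7674

-2.7674


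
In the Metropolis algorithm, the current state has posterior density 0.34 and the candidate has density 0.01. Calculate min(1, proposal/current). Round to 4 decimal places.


Ratio = 0.01/0.34 = 0.0294
Acceptance probability = min(1, 0.0294)
= 0.0294

0.0294


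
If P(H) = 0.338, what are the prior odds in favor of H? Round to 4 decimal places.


Prior odds = P(H) / (1 - P(H))
= 0.338 / 0.662
= 0.5106

0.5106


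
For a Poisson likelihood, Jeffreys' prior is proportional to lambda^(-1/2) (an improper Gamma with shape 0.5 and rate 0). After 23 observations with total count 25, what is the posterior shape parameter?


Jeffreys' prior for Poisson is proportional to lambda^(-1/2).
Posterior is Gamma(0.5 + S, 0 + n) = Gamma(0.5 + 25, 23).
Posterior shape = 0.5 + S = 0.5 + 25 = 25.5

25.5


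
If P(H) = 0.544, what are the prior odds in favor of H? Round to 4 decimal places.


Prior odds = P(H) / (1 - P(H))
= 0.544 / 0.456
= 1.193

1.193


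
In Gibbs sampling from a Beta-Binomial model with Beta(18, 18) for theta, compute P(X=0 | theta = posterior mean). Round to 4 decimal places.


Posterior mean = alpha/(alpha+beta) = 18/36 = 0.5
P(X=0|theta=mean) = 1 - theta = 0.5

0.5


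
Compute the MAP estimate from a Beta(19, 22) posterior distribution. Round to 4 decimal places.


MAP = mode of Beta distribution
= (alpha - 1)/(alpha + beta - 2)
= (19-1)/(19+22-2)
= 18/39 = 0.4615

0.4615


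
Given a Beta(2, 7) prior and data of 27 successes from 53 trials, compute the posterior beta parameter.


Number of failures = 53 - 27 = 26
Posterior beta = 7 + 26 = 33

33


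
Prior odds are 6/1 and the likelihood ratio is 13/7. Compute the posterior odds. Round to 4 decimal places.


Posterior odds = prior odds * likelihood ratio
= (6/1) * (13/7)
= 78 / 7
= 11.1429

11.1429


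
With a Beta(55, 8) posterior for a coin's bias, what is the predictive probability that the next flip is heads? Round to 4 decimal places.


The predictive probability equals the posterior mean.
P(next = heads) = alpha / (alpha + beta)
= 55 / 63 = 0.873

0.873


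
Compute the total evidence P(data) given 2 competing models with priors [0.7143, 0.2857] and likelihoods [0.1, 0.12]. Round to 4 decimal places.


Marginal likelihood = sum P(model_i) * P(data|model_i)
Model 1: 0.7143 * 0.1 = 0.0714
Model 2: 0.2857 * 0.12 = 0.0343
Total = 0.1057

0.1057


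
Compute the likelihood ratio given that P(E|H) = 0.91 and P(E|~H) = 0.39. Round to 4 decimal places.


LR = P(E|H) / P(E|~H)
= 0.91 / 0.39 = 2.3333

2.3333


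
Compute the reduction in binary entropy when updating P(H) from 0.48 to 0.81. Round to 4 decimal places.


H_before = -p*log2(p) - (1-p)*log2(1-p) for p=0.48: 0.9988
H_after for p=0.81: 0.7015
Reduction = 0.9988 - 0.7015 = 0.2974

0.2974


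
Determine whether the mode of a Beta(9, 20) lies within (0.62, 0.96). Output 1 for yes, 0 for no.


First find the mode: (a-1)/(a+b-2) = 0.2963
Is 0.2963 in (0.62, 0.96)? 0

0


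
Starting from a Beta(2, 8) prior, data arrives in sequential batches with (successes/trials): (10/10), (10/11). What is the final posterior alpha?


In sequential Bayesian updating, we sum all successes.
Total successes = 20
Final alpha = 2 + 20 = 22

22


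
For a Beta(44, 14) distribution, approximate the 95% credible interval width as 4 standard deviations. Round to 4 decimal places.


Variance of Beta(a,b) = ab / ((a+b)^2 * (a+b+1))
= 44*14 / ((58)^2 * 59)
= 0.0031
SD = sqrt(0.0031) = 0.0557
Width = 4 * SD = 0.2228

0.2228


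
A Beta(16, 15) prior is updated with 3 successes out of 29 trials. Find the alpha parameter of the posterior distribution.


In the Beta-Binomial conjugate update:
alpha_post = alpha_prior + successes
= 16 + 3
= 19

19


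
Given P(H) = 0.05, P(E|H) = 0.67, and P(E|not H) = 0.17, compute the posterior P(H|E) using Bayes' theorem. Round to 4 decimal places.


By Bayes' theorem: P(H|E) = P(E|H)*P(H) / P(E)
P(E) = P(E|H)*P(H) + P(E|not H)*P(not H)
P(E) = 0.67*0.05 + 0.17*0.95 = 0.195
P(H|E) = 0.67*0.05 / 0.195 = 0.1718

0.1718


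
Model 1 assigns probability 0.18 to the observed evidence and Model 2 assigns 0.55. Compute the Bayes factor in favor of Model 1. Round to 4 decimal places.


BF = P(data|M1) / P(data|M2)
= 0.18 / 0.55 = 0.3273

0.3273


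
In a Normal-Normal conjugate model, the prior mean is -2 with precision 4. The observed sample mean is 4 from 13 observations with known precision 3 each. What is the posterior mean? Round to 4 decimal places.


Posterior precision = tau0 + n*tau = 4 + 13*3 = 43
Posterior mean = (tau0*mu0 + n*tau*xbar) / posterior_precision
= (4*-2 + 13*3*4) / 43
= 148 / 43 = 3.4419

3.4419


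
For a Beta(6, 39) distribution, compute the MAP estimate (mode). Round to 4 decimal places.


MAP = mode = (a-1)/(a+b-2)
= (6-1)/(6+39-2)
= 5/43 = 0.1163

0.1163


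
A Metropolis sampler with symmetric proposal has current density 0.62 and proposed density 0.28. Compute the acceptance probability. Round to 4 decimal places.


For symmetric proposals, acceptance = min(1, pi(x*)/pi(x))
= min(1, 0.28/0.62)
= min(1, 0.4516) = 0.4516

0.4516


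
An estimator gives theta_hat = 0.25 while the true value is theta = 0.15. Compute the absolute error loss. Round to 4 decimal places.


The absolute error loss is |theta_hat - theta|
= |0.25 - 0.15|
= 0.1

0.1


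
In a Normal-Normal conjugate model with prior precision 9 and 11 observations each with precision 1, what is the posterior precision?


Posterior precision = prior precision + n * observation precision
= 9 + 11 * 1
= 9 + 11 = 20

20


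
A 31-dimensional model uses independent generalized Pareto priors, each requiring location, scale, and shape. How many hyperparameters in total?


Per parameter: 3 (location, scale, and shape).
Total = 31 * 3 = 93

93


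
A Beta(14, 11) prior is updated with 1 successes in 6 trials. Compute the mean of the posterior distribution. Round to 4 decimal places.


After update: Beta(15, 16)
Mean = 15 / (15 + 16) = 15 / 31
= 0.4839

0.4839


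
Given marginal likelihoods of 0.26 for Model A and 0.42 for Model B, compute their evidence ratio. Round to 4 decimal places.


Ratio = ML(A) / ML(B) = 0.26/0.42
= 0.619

0.619


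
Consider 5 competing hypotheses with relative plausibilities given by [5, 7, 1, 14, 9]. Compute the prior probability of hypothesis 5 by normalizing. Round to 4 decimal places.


Sum of weights = 5 + 7 + 1 + 14 + 9 = 36
Normalized prior for H5 = 9 / 36
= 0.25

0.25


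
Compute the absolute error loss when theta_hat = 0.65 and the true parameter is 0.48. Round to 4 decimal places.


L = |theta_hat - theta_true|
= |0.65 - 0.48| = 0.17

0.17


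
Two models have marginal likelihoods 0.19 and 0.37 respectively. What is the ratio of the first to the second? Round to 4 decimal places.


Evidence ratio = 0.19 / 0.37
= 0.5135

0.5135


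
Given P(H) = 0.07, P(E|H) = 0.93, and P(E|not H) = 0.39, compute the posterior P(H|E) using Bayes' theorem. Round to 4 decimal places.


By Bayes' theorem: P(H|E) = P(E|H)*P(H) / P(E)
P(E) = P(E|H)*P(H) + P(E|not H)*P(not H)
P(E) = 0.93*0.07 + 0.39*0.93 = 0.4278
P(H|E) = 0.93*0.07 / 0.4278 = 0.1522

0.1522


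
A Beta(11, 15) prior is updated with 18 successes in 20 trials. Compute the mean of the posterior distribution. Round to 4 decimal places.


After update: Beta(29, 17)
Mean = 29 / (29 + 17) = 29 / 46
= 0.6304

0.6304


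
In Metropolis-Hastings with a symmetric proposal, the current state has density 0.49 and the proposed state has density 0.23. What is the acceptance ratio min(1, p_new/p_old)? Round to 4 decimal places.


Ratio = p_new / p_old = 0.23 / 0.49 = 0.4694
Acceptance = min(1, 0.4694) = 0.4694

0.4694


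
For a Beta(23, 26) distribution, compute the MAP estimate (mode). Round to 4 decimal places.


MAP = mode = (a-1)/(a+b-2)
= (23-1)/(23+26-2)
= 22/47 = 0.4681

0.4681


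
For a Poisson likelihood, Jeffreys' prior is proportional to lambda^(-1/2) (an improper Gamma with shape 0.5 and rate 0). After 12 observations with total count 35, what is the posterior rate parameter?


Jeffreys' prior for Poisson is proportional to lambda^(-1/2).
Posterior is Gamma(0.5 + S, 0 + n) = Gamma(0.5 + 35, 12).
Posterior rate = 0 + n = 12

12.0


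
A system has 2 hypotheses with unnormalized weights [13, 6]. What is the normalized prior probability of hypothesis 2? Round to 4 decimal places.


The normalized prior is the weight divided by the total.
Total weight = 19
P(H2) = 6 / 19 = 0.3158

0.3158


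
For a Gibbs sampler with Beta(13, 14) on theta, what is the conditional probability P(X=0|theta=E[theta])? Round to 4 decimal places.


E[theta] = 13/(13+14) = 0.4815
P(X=0|theta) = 1 - theta = 0.5185

0.5185


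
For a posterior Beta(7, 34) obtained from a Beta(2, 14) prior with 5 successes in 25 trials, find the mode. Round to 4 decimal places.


Mode = (alpha - 1) / (alpha + beta - 2)
= 6 / 39
= 0.1538

0.1538


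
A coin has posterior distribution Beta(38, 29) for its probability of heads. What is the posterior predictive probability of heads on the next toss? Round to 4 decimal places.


Posterior predictive = E[theta] = alpha/(alpha+beta)
= 38/67
= 0.5672

0.5672


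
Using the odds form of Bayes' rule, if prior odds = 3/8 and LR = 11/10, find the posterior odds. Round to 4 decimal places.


Bayes' rule in odds form: posterior odds = prior odds * LR
= (3 * 11) / (8 * 10)
= 33/80 = 0.4125

0.4125


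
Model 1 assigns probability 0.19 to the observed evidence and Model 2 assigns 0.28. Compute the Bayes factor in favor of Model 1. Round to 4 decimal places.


BF = P(data|M1) / P(data|M2)
= 0.19 / 0.28 = 0.6786

0.6786


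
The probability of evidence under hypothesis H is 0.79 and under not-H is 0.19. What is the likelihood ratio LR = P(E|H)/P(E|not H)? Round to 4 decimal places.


LR = 0.79 / 0.19
= 4.1579

4.1579


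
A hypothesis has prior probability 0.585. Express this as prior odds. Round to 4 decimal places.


Odds = P(H) / P(not H) = 0.585 / 0.415
= 1.4096

1.4096


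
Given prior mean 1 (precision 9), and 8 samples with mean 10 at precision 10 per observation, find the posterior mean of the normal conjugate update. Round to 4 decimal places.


The posterior mean is a precision-weighted average of prior and data.
Post. prec. = 9 + 80 = 89
Post. mean = (9 + 800)/89 = 809/89 = 9.0899

9.0899


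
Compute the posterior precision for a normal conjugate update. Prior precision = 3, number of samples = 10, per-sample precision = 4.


tau_post = tau_0 + n * tau
= 3 + 10 * 4 = 43

43


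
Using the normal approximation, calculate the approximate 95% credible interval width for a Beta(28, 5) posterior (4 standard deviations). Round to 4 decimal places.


Var(Beta) = 28*5/(33^2 * 34) = 0.0038
SD = 0.0615
Width ~ 4*SD = 0.246

0.246


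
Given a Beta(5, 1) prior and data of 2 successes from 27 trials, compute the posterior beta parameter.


Number of failures = 27 - 2 = 25
Posterior beta = 1 + 25 = 26

26


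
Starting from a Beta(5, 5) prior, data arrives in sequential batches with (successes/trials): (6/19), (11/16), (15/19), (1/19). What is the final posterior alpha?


In sequential Bayesian updating, we sum all successes.
Total successes = 33
Final alpha = 5 + 33 = 38

38


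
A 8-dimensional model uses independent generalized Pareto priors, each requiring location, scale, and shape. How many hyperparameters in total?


Per parameter: 3 (location, scale, and shape).
Total = 8 * 3 = 24

24


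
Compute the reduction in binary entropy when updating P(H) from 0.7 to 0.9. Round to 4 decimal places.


H_before = -p*log2(p) - (1-p)*log2(1-p) for p=0.7: 0.8813
H_after for p=0.9: 0.469
Reduction = 0.8813 - 0.469 = 0.4123

0.4123


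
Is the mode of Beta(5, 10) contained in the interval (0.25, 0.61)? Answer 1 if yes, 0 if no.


Mode = (a-1)/(a+b-2) = 4/13 = 0.3077
Interval: (0.25, 0.61)
Contains mode? 1

1


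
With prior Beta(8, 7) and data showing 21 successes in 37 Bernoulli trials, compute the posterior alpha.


Conjugate update: alpha_posterior = alpha_prior + k
= 8 + 21 = 29

29


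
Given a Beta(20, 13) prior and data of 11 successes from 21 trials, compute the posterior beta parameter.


Number of failures = 21 - 11 = 10
Posterior beta = 13 + 10 = 23

23


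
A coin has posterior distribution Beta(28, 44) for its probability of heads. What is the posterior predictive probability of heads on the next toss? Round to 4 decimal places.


Posterior predictive = E[theta] = alpha/(alpha+beta)
= 28/72
= 0.3889

0.3889


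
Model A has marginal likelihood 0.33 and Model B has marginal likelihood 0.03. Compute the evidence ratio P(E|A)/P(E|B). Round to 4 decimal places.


Evidence ratio = P(E|A) / P(E|B)
= 0.33 / 0.03
= 11.0

11.0


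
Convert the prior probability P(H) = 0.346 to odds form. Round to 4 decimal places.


P(not H) = 1 - 0.346 = 0.654
Odds = 0.346 / 0.654 = 0.5291

0.5291


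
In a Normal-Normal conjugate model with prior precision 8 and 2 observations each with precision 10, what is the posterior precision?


Posterior precision = prior precision + n * observation precision
= 8 + 2 * 10
= 8 + 20 = 28

28


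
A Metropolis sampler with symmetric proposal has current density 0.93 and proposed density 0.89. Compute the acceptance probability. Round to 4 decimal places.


For symmetric proposals, acceptance = min(1, pi(x*)/pi(x))
= min(1, 0.89/0.93)
= min(1, 0.957) = 0.957

0.957


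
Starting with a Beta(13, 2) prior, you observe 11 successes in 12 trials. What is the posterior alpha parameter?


For a Beta-Binomial conjugate model:
Posterior alpha = prior alpha + number of successes
= 13 + 11 = 24

24


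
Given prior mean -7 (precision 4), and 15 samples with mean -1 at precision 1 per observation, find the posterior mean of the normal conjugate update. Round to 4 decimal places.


The posterior mean is a precision-weighted average of prior and data.
Post. prec. = 4 + 15 = 19
Post. mean = (-28 + -15)/19 = -43/19 = -2.2632

-2.2632


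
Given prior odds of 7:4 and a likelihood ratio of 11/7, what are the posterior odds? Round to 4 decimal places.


Posterior odds = prior odds * LR
Prior odds = 7/4 = 1.75
LR = 11/7 = 1.5714
Posterior odds = 1.75 * 1.5714 = 2.75

2.75


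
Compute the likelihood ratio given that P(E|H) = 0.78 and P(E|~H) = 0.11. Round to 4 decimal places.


LR = P(E|H) / P(E|~H)
= 0.78 / 0.11 = 7.0909

7.0909


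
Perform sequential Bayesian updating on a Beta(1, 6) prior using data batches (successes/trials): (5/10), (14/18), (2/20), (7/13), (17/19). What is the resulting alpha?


Accumulate successes: 45
Posterior alpha = prior alpha + sum of successes
= 1 + 45 = 46

46


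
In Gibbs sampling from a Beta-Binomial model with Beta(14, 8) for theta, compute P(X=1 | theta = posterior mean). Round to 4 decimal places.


Posterior mean = alpha/(alpha+beta) = 14/22 = 0.6364
P(X=1|theta=mean) = theta = 0.6364

0.6364


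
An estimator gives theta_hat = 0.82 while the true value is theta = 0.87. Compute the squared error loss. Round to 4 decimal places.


The squared error loss is (theta_hat - theta)^2
= (0.82 - 0.87)^2
= (-0.05)^2 = 0.0025

0.0025


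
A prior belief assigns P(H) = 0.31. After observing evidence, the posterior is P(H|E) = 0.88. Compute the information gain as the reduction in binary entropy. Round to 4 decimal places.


H(prior) = -0.31*log2(0.31) - 0.69*log2(0.69)
= 0.8932
H(post) = -0.88*log2(0.88) - 0.12*log2(0.12)
= 0.5294
IG = 0.8932 - 0.5294 = 0.3638

0.3638


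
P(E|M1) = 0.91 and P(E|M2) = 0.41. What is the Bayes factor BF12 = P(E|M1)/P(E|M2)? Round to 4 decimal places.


Bayes factor BF12 = P(E|M1) / P(E|M2)
= 0.91 / 0.41
= 2.2195

2.2195


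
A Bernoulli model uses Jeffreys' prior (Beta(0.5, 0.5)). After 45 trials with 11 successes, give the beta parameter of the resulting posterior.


Posterior = Beta(prior_alpha + successes, prior_beta + failures)
= Beta(0.5 + 11, 0.5 + 34)
Posterior beta = 0.5 + (n - k) = 0.5 + 34 = 34.5

34.5


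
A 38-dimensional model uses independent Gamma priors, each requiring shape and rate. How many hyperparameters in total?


Per parameter: 2 (shape and rate).
Total = 38 * 2 = 76

76


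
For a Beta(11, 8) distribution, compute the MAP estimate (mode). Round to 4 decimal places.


MAP = mode = (a-1)/(a+b-2)
= (11-1)/(11+8-2)
= 10/17 = 0.5882

0.5882


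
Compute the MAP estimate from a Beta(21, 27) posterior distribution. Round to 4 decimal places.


MAP = mode of Beta distribution
= (alpha - 1)/(alpha + beta - 2)
= (21-1)/(21+27-2)
= 20/46 = 0.4348

0.4348


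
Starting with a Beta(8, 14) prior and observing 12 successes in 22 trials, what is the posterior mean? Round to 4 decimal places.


Posterior parameters: alpha = 8 + 12 = 20
beta = 14 + 10 = 24
Posterior mean = alpha / (alpha + beta) = 20 / 44
= 0.4545

0.4545


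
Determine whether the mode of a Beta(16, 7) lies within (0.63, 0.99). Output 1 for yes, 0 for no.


First find the mode: (a-1)/(a+b-2) = 0.7143
Is 0.7143 in (0.63, 0.99)? 1

1


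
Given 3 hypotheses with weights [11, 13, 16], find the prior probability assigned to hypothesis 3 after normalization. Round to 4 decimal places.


To normalize, divide each weight by the sum of all weights.
Sum = 40
Prior(H3) = 16/40 = 0.4

0.4


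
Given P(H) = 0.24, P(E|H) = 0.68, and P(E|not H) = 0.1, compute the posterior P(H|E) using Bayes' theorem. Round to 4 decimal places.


By Bayes' theorem: P(H|E) = P(E|H)*P(H) / P(E)
P(E) = P(E|H)*P(H) + P(E|not H)*P(not H)
P(E) = 0.68*0.24 + 0.1*0.76 = 0.2392
P(H|E) = 0.68*0.24 / 0.2392 = 0.6823

0.6823


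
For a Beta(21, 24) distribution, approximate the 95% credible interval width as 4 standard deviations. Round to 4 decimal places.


Variance of Beta(a,b) = ab / ((a+b)^2 * (a+b+1))
= 21*24 / ((45)^2 * 46)
= 0.0054
SD = sqrt(0.0054) = 0.0736
Width = 4 * SD = 0.2942

0.2942


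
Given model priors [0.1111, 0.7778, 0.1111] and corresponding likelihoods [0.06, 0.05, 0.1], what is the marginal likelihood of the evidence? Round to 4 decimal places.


P(E) = sum_i P(M_i) P(E|M_i)
= 0.0067 + 0.0389 + 0.0111
= 0.0567

0.0567


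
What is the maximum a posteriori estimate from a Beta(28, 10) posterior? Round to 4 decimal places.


The MAP estimate equals the mode of the distribution.
Mode of Beta(a,b) = (a-1)/(a+b-2)
= 27/36
= 0.75

0.75


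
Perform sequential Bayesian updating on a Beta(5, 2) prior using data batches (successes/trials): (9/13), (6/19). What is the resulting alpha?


Accumulate successes: 15
Posterior alpha = prior alpha + sum of successes
= 5 + 15 = 20

20


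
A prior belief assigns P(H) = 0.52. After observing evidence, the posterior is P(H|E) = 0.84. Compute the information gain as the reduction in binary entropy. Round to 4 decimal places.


H(prior) = -0.52*log2(0.52) - 0.48*log2(0.48)
= 0.9988
H(post) = -0.84*log2(0.84) - 0.16*log2(0.16)
= 0.6343
IG = 0.9988 - 0.6343 = 0.3645

0.3645


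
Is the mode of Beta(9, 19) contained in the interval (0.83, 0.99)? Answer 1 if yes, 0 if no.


Mode = (a-1)/(a+b-2) = 8/26 = 0.3077
Interval: (0.83, 0.99)
Contains mode? 0

0


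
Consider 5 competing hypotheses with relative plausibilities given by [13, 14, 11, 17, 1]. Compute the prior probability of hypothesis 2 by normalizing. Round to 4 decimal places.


Sum of weights = 13 + 14 + 11 + 17 + 1 = 56
Normalized prior for H2 = 14 / 56
= 0.25

0.25


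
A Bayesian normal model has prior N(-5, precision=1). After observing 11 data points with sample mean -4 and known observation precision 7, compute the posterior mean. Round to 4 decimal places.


Posterior mean = (prior_precision * prior_mean + n * data_precision * data_mean) / (prior_precision + n * data_precision)
Numerator = 1*-5 + 11*7*-4 = -313
Denominator = 1 + 11*7 = 78
Posterior mean = -4.0128

-4.0128


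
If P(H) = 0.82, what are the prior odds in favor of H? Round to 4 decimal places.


Prior odds = P(H) / (1 - P(H))
= 0.82 / 0.18
= 4.5556

4.5556


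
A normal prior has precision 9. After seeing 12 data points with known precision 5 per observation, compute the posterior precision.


In the conjugate normal model, precisions add:
tau_posterior = tau_prior + n * tau_data
= 9 + 12*5 = 69

69
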